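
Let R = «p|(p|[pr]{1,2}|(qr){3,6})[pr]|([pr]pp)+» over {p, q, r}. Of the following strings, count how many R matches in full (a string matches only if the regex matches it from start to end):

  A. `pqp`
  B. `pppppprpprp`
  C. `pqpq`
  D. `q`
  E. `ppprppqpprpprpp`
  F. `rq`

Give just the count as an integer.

0

A → no match
B → no match
C → no match
D → no match
E → no match
F → no match
Total matched: 0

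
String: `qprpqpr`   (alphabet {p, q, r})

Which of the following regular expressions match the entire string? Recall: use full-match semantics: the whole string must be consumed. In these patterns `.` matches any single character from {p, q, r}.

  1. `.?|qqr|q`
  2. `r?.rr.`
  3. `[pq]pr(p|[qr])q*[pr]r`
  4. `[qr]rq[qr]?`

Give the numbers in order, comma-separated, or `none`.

1 → no match
2 → no match
3 → match
4 → no match

3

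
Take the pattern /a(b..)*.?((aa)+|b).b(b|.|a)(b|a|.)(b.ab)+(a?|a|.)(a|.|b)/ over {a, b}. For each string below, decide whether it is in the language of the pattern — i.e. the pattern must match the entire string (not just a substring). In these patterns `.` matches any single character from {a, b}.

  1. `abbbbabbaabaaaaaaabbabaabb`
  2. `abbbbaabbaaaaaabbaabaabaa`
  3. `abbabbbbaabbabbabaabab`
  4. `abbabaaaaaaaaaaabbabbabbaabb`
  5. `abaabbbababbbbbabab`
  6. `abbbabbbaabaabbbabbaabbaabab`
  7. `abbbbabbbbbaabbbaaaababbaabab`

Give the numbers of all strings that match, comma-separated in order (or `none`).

1, 2, 3, 4, 5, 6, 7

1 → match
2 → match
3 → match
4 → match
5 → match
6 → match
7 → match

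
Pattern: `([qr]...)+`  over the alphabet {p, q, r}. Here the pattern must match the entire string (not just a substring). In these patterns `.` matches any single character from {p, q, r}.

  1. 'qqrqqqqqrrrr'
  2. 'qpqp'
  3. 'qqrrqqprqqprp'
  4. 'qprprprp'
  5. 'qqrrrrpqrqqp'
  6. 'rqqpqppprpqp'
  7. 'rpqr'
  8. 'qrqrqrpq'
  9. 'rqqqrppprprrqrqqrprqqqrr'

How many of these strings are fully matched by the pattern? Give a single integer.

8

1 → match
2 → match
3 → no match
4 → match
5 → match
6 → match
7 → match
8 → match
9 → match
Total matched: 8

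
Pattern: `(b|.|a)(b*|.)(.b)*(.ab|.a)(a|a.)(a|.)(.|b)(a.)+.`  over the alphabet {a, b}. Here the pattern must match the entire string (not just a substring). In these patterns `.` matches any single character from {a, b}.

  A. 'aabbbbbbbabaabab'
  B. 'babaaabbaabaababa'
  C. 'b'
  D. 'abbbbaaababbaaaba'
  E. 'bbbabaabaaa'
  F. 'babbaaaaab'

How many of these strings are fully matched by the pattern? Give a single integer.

1

A → no match
B → no match
C. 'b' → no match
D → no match
E. 'bbbabaabaaa' → match
F. 'babbaaaaab' → no match
Total matched: 1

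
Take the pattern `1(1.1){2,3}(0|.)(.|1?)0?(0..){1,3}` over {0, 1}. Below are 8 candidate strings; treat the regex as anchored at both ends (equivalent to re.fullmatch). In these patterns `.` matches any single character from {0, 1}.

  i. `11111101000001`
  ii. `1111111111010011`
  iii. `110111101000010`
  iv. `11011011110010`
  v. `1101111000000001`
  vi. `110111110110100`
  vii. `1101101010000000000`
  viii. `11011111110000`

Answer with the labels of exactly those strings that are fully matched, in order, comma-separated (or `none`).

ii, iii, iv, v, vii, viii

i → no match
ii → match
iii → match
iv → match
v → match
vi → no match
vii → match
viii → match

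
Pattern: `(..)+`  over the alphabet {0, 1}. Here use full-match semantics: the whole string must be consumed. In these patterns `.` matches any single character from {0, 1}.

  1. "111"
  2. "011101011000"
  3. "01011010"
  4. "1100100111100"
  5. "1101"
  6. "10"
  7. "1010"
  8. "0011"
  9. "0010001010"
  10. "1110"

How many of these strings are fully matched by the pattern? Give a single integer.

1 → no match
2 → match
3 → match
4 → no match
5 → match
6 → match
7 → match
8 → match
9 → match
10 → match
Total matched: 8

8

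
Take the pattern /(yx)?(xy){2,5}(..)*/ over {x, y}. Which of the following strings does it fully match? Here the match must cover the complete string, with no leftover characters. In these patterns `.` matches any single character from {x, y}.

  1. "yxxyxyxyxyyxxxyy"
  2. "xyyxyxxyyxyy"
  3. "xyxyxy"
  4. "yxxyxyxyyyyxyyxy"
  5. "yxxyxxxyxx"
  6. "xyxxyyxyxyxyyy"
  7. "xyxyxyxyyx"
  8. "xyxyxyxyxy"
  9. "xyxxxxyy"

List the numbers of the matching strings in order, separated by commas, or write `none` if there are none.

1, 3, 4, 7, 8

1 → match
2 → no match
3 → match
4 → match
5 → no match
6 → no match
7 → match
8 → match
9 → no match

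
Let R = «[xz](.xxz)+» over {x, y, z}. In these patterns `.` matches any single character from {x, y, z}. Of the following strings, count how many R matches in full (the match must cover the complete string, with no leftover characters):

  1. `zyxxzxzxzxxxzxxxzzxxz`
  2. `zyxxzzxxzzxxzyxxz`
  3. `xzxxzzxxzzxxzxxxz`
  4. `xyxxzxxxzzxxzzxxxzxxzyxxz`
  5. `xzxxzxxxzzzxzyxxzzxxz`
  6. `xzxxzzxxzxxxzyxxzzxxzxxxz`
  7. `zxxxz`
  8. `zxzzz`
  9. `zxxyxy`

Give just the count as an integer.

1 → no match
2 → match
3 → match
4 → no match
5 → no match
6 → match
7 → match
8 → no match — must end with `xxz`
9 → no match — must end with `xxz`
Total matched: 4

4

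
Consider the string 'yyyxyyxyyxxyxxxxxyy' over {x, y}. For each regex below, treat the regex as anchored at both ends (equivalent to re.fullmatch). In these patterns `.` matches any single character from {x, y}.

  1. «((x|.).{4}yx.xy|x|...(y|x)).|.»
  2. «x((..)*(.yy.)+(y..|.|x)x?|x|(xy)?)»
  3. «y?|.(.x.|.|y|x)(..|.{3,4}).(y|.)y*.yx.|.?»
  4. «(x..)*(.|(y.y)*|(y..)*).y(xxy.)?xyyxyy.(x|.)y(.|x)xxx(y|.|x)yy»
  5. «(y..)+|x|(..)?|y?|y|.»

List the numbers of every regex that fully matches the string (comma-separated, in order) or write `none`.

1 → no match
2 → no match — must start with 'x'
3 → no match
4 → match
5 → no match

4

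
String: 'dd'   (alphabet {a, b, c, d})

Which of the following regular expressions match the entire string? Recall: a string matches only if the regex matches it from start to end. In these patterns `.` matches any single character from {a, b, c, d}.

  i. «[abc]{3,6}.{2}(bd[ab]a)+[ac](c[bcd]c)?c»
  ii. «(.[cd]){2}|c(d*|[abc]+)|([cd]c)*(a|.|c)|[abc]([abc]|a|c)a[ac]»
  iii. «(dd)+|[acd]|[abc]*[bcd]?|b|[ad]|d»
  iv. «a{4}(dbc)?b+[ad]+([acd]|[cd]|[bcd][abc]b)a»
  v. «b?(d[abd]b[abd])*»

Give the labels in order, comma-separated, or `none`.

i → no match — must end with 'c'
ii → no match
iii → match
iv → no match — must start with 'a'
v → no match

iii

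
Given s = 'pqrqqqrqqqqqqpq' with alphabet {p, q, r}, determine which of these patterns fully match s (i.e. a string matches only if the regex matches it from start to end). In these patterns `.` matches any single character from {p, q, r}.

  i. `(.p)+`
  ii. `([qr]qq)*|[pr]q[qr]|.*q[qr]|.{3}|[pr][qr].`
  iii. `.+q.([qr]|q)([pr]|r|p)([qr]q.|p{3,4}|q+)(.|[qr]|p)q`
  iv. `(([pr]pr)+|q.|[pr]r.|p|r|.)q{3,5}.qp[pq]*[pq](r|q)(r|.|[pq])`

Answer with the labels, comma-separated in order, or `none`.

iii

i → no match — must end with 'p'
ii → no match
iii → match
iv → no match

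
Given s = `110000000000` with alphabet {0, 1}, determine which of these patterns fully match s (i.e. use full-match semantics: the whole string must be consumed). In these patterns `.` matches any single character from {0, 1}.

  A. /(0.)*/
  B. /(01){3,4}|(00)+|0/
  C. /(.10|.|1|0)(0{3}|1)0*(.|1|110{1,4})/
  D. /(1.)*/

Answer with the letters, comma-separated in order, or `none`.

A → no match
B → no match
C → match
D → no match

C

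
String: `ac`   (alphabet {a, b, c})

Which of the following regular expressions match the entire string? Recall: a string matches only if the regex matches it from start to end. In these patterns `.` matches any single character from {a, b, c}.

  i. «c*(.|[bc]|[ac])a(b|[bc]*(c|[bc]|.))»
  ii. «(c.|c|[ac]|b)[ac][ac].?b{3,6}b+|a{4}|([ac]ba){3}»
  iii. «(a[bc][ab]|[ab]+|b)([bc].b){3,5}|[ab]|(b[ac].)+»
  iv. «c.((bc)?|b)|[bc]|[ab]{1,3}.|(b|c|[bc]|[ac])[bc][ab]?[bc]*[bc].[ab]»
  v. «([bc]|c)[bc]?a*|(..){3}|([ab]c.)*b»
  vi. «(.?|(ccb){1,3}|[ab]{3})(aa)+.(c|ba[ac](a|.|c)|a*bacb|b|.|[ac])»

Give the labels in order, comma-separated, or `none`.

iv

i → no match
ii → no match
iii → no match
iv → match
v → no match
vi → no match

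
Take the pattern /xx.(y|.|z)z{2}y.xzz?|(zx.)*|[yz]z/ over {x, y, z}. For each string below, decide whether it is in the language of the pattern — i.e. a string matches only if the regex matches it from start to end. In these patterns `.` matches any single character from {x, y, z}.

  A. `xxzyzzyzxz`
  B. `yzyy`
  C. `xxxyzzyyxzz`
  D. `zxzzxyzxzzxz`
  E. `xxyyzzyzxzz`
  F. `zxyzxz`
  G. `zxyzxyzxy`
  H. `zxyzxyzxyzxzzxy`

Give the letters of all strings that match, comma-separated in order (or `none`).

A, C, D, E, F, G, H

A. `xxzyzzyzxz` → match
B. `yzyy` → no match
C. `xxxyzzyyxzz` → match
D. `zxzzxyzxzzxz` → match
E. `xxyyzzyzxzz` → match
F. `zxyzxz` → match
G. `zxyzxyzxy` → match
H → match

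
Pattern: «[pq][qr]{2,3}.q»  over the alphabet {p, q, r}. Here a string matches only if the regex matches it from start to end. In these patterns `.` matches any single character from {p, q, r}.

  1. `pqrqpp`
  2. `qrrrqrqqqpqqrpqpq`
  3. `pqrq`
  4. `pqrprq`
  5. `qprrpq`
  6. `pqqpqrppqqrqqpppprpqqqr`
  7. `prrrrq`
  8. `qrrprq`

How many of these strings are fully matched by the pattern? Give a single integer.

1

1 → no match — must end with `q`
2 → no match
3 → no match
4 → no match
5 → no match
6 → no match — must end with `q`
7 → match
8 → no match
Total matched: 1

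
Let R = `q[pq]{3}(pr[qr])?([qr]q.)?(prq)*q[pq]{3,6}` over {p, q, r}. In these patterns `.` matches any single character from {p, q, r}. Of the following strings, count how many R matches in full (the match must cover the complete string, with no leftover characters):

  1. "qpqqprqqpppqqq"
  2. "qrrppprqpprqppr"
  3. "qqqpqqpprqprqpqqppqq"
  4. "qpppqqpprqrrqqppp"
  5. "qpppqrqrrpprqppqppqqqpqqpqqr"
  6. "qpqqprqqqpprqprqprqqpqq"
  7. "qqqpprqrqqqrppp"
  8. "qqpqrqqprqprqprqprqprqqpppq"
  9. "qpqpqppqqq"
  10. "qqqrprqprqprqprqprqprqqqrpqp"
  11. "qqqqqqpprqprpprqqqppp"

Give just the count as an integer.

4

1 → match
2 → no match
3 → no match
4 → no match
5 → no match
6 → match
7 → no match
8 → match
9 → match
10 → no match
11 → no match
Total matched: 4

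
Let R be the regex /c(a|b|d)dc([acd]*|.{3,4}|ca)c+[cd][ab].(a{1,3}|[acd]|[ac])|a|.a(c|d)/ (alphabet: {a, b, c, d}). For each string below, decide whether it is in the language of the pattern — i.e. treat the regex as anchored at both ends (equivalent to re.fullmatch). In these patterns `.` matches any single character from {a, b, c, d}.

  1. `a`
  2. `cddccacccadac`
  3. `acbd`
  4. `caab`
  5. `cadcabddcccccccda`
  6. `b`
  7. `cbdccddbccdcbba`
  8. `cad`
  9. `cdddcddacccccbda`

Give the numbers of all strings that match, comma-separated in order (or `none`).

1 → match
2 → no match
3 → no match
4 → no match
5 → no match
6 → no match
7 → no match
8 → match
9 → no match

1, 8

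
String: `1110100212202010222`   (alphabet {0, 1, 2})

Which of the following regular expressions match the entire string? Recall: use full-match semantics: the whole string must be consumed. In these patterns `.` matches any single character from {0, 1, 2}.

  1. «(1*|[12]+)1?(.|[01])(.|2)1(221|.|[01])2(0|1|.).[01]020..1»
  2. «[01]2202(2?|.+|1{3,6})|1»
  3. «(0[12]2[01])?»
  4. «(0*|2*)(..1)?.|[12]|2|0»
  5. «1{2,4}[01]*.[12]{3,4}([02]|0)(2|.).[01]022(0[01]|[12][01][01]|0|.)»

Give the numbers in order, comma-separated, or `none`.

5

1 → no match — must end with `1`
2 → no match
3 → no match
4 → no match
5 → match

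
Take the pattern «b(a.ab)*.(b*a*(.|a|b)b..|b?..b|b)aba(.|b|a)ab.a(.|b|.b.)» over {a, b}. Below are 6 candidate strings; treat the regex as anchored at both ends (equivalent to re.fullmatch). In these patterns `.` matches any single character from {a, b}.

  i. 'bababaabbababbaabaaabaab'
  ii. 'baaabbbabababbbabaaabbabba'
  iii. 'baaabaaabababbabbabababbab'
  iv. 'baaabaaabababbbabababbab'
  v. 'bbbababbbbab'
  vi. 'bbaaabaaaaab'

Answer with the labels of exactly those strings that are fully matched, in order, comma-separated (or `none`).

i → no match
ii → no match
iii → match
iv → match
v → no match
vi → no match

iii, iv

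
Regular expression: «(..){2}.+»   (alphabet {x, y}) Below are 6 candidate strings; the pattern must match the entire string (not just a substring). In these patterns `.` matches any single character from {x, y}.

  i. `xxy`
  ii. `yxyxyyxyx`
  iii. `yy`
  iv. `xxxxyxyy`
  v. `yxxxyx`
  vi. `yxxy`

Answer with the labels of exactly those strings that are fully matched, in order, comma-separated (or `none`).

i. `xxy` → no match
ii. `yxyxyyxyx` → match
iii. `yy` → no match
iv. `xxxxyxyy` → match
v. `yxxxyx` → match
vi. `yxxy` → no match

ii, iv, v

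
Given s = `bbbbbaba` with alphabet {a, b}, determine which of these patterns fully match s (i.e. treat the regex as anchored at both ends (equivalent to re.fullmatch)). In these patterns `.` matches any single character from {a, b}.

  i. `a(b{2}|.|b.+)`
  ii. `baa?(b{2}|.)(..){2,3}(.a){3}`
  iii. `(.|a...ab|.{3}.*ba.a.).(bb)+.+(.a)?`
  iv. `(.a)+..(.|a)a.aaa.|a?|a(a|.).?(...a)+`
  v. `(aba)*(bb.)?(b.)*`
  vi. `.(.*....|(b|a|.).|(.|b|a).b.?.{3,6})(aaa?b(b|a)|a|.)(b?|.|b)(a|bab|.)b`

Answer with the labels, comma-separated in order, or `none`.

i → no match — must start with `a`
ii → no match — must start with `ba`
iii → match
iv → no match
v → match
vi → no match — must end with `b`

iii, v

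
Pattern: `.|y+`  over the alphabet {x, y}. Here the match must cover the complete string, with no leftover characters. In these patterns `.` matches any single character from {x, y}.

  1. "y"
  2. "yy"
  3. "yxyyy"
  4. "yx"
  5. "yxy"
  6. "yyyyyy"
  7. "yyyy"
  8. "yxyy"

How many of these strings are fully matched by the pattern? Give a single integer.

1 → match
2 → match
3 → no match
4 → no match
5 → no match
6 → match
7 → match
8 → no match
Total matched: 4

4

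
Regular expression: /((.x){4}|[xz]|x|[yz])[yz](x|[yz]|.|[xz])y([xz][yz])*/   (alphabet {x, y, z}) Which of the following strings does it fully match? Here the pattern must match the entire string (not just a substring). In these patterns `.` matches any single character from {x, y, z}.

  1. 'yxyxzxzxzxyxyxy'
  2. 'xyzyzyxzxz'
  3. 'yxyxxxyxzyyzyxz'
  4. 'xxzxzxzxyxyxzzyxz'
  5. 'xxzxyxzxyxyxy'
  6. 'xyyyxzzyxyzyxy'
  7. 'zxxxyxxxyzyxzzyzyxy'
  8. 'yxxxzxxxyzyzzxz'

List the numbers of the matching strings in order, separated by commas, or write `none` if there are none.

1, 2, 3, 4, 5, 6, 7, 8

1 → match
2. 'xyzyzyxzxz' → match
3 → match
4 → match
5 → match
6 → match
7 → match
8 → match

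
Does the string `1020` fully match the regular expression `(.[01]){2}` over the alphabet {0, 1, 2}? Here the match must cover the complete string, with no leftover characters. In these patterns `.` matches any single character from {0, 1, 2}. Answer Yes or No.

Yes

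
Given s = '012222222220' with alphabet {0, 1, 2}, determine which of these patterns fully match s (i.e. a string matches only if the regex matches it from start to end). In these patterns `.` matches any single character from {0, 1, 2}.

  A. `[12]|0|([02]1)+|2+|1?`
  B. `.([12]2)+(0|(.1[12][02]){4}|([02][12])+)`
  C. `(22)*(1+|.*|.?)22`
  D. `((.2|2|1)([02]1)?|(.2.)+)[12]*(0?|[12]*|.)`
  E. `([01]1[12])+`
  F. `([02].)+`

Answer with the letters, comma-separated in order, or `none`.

A → no match
B → match
C → no match — must end with '22'
D → no match
E → no match
F → match

B, F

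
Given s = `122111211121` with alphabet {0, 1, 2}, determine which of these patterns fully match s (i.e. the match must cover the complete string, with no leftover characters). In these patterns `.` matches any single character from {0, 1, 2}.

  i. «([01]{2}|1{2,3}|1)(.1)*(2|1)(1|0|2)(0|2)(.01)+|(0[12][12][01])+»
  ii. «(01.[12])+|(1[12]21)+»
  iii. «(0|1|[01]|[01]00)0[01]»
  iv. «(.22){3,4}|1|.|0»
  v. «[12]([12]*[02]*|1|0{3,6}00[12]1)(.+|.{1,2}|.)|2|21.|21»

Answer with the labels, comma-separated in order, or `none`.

ii, v

i → no match
ii → match
iii → no match
iv → no match
v → match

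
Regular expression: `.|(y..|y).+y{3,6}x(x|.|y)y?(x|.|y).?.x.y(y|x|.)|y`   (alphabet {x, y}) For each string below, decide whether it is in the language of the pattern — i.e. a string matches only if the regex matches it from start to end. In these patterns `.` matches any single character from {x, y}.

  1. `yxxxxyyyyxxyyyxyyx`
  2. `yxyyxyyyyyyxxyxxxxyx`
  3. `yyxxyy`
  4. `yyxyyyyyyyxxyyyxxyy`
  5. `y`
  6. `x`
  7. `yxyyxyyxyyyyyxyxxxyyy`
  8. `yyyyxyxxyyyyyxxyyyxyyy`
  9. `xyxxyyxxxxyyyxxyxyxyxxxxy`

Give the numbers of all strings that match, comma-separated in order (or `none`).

1, 2, 4, 5, 6, 7, 8

1 → match
2 → match
3 → no match
4 → match
5 → match
6 → match
7 → match
8 → match
9 → no match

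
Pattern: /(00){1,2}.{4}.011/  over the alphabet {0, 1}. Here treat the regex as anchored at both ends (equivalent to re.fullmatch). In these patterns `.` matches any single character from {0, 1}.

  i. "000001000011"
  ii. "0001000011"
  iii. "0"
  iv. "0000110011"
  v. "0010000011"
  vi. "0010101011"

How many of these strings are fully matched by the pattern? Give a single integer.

5

i. "000001000011" → match
ii. "0001000011" → match
iii. "0" → no match — must start with "00"
iv. "0000110011" → match
v. "0010000011" → match
vi. "0010101011" → match
Total matched: 5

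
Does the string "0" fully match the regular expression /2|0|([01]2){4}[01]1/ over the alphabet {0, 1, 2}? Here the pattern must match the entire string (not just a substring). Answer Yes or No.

Yes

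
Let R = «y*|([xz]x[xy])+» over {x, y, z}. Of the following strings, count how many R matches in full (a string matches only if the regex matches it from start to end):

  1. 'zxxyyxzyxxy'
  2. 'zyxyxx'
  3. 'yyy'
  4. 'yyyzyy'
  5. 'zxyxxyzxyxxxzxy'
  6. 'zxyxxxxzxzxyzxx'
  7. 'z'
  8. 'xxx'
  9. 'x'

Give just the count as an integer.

3

1 → no match
2 → no match
3 → match
4 → no match
5 → match
6 → no match
7 → no match
8 → match
9 → no match
Total matched: 3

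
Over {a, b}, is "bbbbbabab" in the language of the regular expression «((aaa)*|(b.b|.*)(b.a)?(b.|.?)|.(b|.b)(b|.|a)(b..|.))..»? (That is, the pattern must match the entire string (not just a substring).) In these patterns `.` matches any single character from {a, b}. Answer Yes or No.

Yes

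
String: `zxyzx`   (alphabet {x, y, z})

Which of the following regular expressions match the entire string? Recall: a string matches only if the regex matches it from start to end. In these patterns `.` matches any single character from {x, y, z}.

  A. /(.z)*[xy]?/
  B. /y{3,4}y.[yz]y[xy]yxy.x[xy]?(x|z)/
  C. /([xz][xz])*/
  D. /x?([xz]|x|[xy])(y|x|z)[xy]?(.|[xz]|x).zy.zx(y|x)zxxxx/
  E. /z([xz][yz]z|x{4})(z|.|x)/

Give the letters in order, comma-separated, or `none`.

E

A → no match
B → no match — must start with `y`
C → no match
D → no match — must end with `zxxxx`
E → match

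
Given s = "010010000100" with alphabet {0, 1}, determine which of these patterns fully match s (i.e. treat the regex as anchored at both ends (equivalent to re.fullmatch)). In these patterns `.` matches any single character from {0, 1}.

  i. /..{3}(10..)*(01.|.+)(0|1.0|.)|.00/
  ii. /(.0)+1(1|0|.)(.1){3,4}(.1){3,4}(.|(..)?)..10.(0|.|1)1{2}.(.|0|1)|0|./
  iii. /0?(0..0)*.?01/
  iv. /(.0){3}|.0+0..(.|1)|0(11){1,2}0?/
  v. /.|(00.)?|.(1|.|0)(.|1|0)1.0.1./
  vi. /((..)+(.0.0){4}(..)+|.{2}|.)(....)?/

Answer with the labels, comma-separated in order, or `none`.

i → match
ii → no match
iii → no match — must end with "01"
iv → no match
v → no match
vi → no match

i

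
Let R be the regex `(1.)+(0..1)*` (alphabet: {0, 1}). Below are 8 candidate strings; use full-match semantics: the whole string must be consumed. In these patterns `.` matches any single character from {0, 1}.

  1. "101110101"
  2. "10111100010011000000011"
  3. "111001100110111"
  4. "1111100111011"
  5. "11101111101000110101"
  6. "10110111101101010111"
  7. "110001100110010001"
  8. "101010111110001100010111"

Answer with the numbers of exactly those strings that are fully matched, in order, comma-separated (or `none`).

1 → no match
2 → no match
3 → no match
4 → no match
5 → match
6 → no match
7 → no match
8 → match

5, 8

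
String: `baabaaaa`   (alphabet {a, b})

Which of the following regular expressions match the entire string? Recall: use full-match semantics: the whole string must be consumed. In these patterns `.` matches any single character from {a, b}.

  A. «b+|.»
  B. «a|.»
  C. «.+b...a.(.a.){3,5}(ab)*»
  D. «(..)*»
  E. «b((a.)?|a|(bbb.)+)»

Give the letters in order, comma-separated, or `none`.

D

A → no match
B → no match
C → no match
D → match
E → no match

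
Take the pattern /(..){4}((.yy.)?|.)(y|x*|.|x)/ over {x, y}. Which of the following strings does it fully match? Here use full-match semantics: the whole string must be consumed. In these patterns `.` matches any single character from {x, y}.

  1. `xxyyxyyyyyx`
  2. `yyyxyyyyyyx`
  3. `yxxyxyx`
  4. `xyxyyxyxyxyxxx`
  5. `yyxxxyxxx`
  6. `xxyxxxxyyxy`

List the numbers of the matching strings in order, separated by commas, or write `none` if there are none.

1. `xxyyxyyyyyx` → no match
2. `yyyxyyyyyyx` → no match
3. `yxxyxyx` → no match
4 → no match
5. `yyxxxyxxx` → match
6. `xxyxxxxyyxy` → no match

5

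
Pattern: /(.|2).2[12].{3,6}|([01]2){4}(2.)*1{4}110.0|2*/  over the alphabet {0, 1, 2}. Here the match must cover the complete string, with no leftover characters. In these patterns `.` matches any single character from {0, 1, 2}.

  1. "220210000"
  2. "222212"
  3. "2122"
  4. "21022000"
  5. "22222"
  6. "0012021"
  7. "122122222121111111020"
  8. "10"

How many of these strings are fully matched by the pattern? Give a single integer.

1. "220210000" → no match
2. "222212" → no match
3. "2122" → no match
4. "21022000" → no match
5. "22222" → match
6. "0012021" → no match
7 → no match
8. "10" → no match
Total matched: 1

1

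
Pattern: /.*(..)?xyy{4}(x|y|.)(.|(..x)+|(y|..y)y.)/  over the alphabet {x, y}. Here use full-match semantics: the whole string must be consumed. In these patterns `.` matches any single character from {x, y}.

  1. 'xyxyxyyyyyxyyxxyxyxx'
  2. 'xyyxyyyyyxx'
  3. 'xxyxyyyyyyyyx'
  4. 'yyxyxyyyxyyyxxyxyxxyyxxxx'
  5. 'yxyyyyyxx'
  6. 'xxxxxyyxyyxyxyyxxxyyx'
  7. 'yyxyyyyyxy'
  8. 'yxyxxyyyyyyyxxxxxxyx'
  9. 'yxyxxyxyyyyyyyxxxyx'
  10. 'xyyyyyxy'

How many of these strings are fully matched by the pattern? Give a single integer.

8

1 → match
2 → match
3 → match
4 → no match
5 → match
6 → no match
7 → match
8 → match
9 → match
10 → match
Total matched: 8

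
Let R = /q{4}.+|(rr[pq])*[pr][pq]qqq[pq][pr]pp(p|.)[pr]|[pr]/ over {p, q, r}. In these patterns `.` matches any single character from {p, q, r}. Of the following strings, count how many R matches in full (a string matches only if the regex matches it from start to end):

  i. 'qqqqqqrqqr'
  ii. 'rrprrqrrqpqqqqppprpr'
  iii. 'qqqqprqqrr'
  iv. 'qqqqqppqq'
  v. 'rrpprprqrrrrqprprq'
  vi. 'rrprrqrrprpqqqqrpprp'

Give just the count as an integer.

i → match
ii → no match
iii → match
iv → match
v → no match
vi → match
Total matched: 4

4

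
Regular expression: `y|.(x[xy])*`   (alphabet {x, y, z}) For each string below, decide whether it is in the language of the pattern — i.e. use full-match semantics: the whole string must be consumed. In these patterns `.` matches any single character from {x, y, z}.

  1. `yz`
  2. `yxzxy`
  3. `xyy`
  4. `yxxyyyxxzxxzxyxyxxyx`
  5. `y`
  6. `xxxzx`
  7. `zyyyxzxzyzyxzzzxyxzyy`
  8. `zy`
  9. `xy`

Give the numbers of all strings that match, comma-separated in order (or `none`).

1 → no match
2 → no match
3 → no match
4 → no match
5 → match
6 → no match
7 → no match
8 → no match
9 → no match

5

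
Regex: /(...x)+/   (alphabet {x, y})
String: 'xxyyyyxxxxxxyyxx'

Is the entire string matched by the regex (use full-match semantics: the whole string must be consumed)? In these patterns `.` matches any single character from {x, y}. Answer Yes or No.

No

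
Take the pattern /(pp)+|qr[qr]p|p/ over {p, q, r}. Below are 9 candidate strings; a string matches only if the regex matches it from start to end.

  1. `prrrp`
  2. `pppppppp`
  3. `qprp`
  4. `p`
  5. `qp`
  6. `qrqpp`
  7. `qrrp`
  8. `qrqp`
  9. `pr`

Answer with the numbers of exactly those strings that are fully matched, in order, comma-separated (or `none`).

2, 4, 7, 8

1. `prrrp` → no match
2. `pppppppp` → match
3. `qprp` → no match
4. `p` → match
5. `qp` → no match
6. `qrqpp` → no match
7. `qrrp` → match
8. `qrqp` → match
9. `pr` → no match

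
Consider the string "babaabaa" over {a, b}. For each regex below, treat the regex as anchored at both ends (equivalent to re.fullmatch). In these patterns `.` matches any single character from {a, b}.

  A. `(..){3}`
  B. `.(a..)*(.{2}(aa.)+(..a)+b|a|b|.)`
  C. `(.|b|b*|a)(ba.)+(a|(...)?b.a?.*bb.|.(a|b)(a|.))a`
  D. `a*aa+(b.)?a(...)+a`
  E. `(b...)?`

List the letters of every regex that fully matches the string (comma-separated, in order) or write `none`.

B

A → no match
B → match
C → no match
D → no match
E → no match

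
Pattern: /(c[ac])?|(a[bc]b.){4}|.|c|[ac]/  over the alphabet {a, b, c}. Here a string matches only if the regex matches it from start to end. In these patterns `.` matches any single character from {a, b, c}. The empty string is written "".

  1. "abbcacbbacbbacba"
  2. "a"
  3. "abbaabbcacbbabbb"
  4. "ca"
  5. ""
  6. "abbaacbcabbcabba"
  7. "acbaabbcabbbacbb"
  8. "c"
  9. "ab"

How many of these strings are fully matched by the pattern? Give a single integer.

1 → match
2 → match
3 → match
4 → match
5 → match
6 → match
7 → match
8 → match
9 → no match
Total matched: 8

8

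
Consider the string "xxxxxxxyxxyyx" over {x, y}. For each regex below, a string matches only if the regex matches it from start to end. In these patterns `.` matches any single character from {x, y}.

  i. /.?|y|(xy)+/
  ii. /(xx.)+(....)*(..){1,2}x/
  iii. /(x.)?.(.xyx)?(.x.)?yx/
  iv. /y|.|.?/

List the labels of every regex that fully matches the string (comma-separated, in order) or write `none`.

i → no match
ii → match
iii → no match
iv → no match

ii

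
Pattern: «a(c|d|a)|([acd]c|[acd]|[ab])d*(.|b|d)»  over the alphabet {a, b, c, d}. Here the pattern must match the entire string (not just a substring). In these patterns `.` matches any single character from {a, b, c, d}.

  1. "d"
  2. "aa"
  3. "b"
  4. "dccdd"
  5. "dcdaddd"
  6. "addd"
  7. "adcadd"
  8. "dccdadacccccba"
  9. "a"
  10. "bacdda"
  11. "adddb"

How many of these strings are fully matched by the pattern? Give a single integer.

1 → no match
2 → match
3 → no match
4 → no match
5 → no match
6 → match
7 → no match
8 → no match
9 → no match
10 → no match
11 → match
Total matched: 3

3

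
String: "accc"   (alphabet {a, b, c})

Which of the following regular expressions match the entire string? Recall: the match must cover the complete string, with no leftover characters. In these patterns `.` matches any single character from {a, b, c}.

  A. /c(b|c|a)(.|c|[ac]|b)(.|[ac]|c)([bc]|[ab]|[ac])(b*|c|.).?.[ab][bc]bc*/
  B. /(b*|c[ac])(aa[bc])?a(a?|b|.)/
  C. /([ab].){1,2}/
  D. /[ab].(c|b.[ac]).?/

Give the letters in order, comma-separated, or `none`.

A → no match — must start with "c"
B → no match
C → no match
D → match

D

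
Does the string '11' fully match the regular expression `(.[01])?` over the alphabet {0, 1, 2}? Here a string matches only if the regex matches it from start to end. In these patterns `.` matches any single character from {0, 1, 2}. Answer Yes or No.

Yes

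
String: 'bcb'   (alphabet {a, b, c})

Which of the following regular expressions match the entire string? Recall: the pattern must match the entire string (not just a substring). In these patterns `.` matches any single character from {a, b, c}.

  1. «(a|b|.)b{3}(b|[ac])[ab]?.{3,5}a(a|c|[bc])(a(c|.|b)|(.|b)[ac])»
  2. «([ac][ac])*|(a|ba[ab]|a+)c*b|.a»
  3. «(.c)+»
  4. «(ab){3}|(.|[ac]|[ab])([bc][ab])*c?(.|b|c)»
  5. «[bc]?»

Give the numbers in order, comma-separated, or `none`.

1 → no match
2 → no match
3 → no match — must end with 'c'
4 → match
5 → no match

4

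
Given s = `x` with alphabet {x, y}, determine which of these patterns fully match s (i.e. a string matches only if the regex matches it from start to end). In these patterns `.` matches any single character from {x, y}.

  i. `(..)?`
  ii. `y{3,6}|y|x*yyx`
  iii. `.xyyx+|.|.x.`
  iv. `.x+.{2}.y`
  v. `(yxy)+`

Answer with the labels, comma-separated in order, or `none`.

i → no match
ii → no match
iii → match
iv → no match — must end with `y`
v → no match — must start with `yxy`

iii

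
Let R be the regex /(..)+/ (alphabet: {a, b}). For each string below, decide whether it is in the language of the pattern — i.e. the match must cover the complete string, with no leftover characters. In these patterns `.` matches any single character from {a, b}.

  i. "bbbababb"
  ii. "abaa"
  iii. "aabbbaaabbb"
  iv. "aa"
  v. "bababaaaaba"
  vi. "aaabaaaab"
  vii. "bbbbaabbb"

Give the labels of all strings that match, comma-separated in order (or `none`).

i, ii, iv

i → match
ii → match
iii → no match
iv → match
v → no match
vi → no match
vii → no match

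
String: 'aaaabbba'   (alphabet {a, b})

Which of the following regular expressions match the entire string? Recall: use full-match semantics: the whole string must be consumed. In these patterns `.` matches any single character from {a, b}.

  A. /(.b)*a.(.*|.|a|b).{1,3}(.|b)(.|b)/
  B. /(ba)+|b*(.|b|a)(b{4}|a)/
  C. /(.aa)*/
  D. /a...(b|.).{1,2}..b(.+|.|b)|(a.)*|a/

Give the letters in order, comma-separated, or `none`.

A

A → match
B → no match
C → no match
D → no match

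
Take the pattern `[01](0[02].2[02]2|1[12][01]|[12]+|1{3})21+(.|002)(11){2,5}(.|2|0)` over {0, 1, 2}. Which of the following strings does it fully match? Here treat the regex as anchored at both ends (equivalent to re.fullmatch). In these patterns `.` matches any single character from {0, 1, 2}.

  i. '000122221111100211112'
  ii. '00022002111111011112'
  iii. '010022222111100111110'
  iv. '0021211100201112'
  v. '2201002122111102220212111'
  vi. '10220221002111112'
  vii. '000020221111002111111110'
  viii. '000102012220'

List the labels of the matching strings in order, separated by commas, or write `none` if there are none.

i, vii

i → match
ii → no match
iii → no match
iv → no match
v → no match
vi → no match
vii → match
viii → no match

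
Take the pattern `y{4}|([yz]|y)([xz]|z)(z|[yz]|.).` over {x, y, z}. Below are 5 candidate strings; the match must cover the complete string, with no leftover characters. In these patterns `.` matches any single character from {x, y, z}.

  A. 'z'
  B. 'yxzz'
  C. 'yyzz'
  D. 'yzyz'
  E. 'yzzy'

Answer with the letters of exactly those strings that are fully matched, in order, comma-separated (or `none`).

A → no match
B → match
C → no match
D → match
E → match

B, D, E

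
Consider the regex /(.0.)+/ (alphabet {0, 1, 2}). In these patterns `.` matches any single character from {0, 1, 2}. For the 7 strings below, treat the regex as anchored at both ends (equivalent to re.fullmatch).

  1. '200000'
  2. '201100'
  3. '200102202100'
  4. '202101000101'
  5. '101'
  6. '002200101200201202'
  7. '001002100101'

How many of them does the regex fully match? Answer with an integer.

7

1 → match
2 → match
3 → match
4 → match
5 → match
6 → match
7 → match
Total matched: 7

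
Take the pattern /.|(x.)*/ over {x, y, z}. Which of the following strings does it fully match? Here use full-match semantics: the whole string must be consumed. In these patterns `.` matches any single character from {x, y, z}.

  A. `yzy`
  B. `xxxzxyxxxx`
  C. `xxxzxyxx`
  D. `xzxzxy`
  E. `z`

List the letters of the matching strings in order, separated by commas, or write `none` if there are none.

B, C, D, E

A → no match
B → match
C → match
D → match
E → match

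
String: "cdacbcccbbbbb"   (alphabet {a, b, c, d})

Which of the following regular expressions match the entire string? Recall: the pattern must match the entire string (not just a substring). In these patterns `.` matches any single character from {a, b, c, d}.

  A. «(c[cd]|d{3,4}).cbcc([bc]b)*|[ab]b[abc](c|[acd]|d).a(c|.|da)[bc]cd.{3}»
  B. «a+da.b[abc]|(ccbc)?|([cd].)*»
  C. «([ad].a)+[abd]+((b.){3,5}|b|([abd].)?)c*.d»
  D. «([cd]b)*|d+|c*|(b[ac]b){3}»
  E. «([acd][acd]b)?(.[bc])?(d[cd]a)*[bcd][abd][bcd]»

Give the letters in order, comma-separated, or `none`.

A

A → match
B → no match
C → no match — must end with "d"
D → no match
E → no match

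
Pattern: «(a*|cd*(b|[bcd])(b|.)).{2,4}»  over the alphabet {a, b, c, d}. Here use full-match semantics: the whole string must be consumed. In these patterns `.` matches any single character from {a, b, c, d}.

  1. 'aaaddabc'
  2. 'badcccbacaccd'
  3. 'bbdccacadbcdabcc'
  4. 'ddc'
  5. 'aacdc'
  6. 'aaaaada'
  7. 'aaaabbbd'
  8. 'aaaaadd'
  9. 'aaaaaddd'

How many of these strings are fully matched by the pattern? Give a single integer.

1 → no match
2 → no match
3 → no match
4 → match
5 → match
6 → match
7 → match
8 → match
9 → match
Total matched: 6

6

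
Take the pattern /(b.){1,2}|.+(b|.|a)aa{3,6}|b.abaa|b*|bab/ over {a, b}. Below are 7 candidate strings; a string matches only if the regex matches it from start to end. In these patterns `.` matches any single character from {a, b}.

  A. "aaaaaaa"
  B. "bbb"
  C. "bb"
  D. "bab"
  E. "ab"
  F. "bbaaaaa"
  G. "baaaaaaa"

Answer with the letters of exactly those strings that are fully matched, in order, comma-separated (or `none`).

A, B, C, D, F, G

A → match
B → match
C → match
D → match
E → no match
F → match
G → match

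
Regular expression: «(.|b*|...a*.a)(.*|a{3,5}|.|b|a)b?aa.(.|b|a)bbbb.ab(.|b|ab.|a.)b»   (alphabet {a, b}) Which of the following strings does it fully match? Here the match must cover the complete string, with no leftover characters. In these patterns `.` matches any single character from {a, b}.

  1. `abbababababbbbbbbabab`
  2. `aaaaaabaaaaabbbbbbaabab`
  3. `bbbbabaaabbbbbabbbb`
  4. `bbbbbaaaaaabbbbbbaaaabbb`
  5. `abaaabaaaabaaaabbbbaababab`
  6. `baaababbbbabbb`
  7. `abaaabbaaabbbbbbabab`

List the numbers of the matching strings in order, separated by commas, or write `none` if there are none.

2, 5, 7

1 → no match
2 → match
3 → no match
4 → no match
5 → match
6 → no match
7 → match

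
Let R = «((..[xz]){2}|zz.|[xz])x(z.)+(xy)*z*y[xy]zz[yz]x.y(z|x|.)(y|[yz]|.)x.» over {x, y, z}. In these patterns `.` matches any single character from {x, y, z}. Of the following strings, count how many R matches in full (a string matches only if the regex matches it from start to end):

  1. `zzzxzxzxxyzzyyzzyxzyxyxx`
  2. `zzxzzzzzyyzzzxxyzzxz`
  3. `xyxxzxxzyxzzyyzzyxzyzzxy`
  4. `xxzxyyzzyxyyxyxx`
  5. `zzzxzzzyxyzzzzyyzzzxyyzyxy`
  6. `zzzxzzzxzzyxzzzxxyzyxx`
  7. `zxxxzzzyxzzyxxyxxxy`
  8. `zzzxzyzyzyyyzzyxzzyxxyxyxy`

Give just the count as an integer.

4

1 → match
2 → no match
3 → no match
4 → match
5 → match
6 → match
7 → no match
8 → no match
Total matched: 4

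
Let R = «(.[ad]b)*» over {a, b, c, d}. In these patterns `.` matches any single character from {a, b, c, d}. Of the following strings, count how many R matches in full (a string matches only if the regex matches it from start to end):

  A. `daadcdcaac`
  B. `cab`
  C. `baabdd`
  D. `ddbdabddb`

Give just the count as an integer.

2

A → no match
B → match
C → no match
D → match
Total matched: 2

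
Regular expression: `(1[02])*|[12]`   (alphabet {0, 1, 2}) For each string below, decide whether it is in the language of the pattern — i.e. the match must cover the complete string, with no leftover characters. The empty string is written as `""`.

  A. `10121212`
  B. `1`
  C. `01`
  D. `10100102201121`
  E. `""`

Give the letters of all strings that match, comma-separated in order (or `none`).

A, B, E

A → match
B → match
C → no match
D → no match
E → match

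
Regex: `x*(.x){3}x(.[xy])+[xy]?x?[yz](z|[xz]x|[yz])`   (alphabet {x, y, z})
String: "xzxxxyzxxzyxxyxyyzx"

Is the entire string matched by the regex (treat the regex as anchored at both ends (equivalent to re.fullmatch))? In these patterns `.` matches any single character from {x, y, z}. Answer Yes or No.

No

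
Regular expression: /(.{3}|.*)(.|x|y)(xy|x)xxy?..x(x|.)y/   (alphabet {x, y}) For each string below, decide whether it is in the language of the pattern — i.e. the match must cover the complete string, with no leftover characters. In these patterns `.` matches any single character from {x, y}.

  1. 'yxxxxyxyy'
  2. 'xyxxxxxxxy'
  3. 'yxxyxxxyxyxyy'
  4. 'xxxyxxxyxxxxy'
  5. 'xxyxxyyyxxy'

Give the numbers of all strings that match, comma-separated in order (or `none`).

1 → match
2 → match
3 → match
4 → match
5 → match

1, 2, 3, 4, 5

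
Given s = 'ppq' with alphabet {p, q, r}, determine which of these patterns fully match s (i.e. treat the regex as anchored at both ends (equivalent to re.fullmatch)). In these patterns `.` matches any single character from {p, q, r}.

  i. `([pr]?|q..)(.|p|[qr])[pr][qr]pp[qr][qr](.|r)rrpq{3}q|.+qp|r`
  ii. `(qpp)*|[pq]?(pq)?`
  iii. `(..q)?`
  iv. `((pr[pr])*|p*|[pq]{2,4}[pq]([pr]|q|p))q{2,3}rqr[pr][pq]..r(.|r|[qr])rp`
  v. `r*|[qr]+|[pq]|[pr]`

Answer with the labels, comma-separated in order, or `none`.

ii, iii

i → no match
ii → match
iii → match
iv → no match — must end with 'rp'
v → no match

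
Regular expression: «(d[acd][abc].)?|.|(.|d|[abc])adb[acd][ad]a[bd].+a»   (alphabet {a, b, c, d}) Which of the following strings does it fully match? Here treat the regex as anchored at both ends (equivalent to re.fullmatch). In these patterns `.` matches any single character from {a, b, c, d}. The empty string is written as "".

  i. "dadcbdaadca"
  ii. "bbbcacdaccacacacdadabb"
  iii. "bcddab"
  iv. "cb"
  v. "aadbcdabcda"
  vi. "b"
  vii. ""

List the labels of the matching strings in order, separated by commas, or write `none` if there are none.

i → no match
ii → no match
iii → no match
iv → no match
v → match
vi → match
vii → match

v, vi, vii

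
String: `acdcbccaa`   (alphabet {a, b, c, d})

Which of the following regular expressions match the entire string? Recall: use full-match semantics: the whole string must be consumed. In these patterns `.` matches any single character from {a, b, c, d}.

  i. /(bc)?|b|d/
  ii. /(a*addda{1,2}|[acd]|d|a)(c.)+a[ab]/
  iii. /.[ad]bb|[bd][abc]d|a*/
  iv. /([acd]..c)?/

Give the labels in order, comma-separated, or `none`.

i → no match
ii → match
iii → no match
iv → no match

ii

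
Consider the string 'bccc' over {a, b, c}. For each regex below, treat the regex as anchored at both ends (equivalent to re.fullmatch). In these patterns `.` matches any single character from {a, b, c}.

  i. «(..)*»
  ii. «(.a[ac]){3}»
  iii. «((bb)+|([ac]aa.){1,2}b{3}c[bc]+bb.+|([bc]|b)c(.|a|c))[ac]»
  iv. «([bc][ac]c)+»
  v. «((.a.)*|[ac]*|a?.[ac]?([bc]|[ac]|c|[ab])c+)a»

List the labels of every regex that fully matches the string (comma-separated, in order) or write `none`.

i → match
ii → no match
iii → match
iv → no match
v → no match — must end with 'a'

i, iii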